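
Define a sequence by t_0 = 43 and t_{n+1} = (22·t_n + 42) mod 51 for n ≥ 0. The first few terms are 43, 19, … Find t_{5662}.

t_0 = 43; t_1 = 19; t_2 = 1; t_3 = 13; t_4 = 22; t_5 = 16; t_6 = 37; t_7 = 40; t_8 = 4; t_9 = 28; t_{10} = 46; t_{11} = 34; t_{12} = 25; t_{13} = 31; t_{14} = 10; t_{15} = 7; t_{16} = 43.
Since t_{16} = t_0 = 43, the sequence is periodic with period 16.
So t_{5662} = t_{0 + ((5662-0) mod 16)} = t_{14} = 10.

10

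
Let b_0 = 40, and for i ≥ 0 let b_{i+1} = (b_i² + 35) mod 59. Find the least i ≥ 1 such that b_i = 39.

We have b_0 = 40,  b_1 = 42,  b_2 = 29,  b_3 = 50,  b_4 = 57,  b_5 = 39,  b_6 = 22,  b_7 = 47,  b_8 = 2,  b_9 = 39.
Since b_9 = b_5 = 39, the sequence is eventually periodic: after a pre-period of length 5 it cycles with period 4.
The value 39 first appears (with i ≥ 1) at b_5.

5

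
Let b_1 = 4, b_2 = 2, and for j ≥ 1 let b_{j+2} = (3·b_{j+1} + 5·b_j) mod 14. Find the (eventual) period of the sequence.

Computing terms: b_1 = 4, b_2 = 2, b_3 = 12, b_4 = 4, b_5 = 2.
Since (b_4, b_5) = (b_1, b_2) = (4, 2) (two consecutive terms determine the rest), the sequence is periodic with period 3.

3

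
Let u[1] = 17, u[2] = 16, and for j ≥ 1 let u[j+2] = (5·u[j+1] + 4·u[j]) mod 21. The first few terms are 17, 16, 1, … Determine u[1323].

We have u[1] = 17,  u[2] = 16,  u[3] = 1,  u[4] = 6,  u[5] = 13,  u[6] = 5,  u[7] = 14,  u[8] = 6,  u[9] = 2,  u[10] = 13,  u[11] = 10,  u[12] = 18,  u[13] = 4,  u[14] = 8,  u[15] = 14,  u[16] = 18,  u[17] = 20,  u[18] = 4,  u[19] = 16,  u[20] = 12,  u[21] = 19,  u[22] = 17,  u[23] = 14,  u[24] = 12,  u[25] = 11,  u[26] = 19,  u[27] = 13,  u[28] = 15,  u[29] = 1,  u[30] = 2,  u[31] = 14,  u[32] = 15,  u[33] = 5,  u[34] = 1,  u[35] = 4,  u[36] = 3,  u[37] = 10,  u[38] = 20,  u[39] = 14,  u[40] = 3,  u[41] = 8,  u[42] = 10,  u[43] = 19,  u[44] = 9,  u[45] = 16,  u[46] = 11,  u[47] = 14,  u[48] = 9,  u[49] = 17,  u[50] = 16.
Since (u[49], u[50]) = (u[1], u[2]) = (17, 16) (two consecutive terms determine the rest), the sequence is periodic with period 48.
So u[1323] = u[1 + ((1323-1) mod 48)] = u[27] = 13.

13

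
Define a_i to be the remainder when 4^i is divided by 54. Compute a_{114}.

We have a_0 = 1,  a_1 = 4,  a_2 = 16,  a_3 = 10,  a_4 = 40,  a_5 = 52,  a_6 = 46,  a_7 = 22,  a_8 = 34,  a_9 = 28,  a_{10} = 4.
Since a_{10} = a_1 = 4, the sequence is eventually periodic: after a pre-period of length 1 it cycles with period 9.
For i ≥ 1, a_i depends only on (i - 1) mod 9. (114 - 1) mod 9 = 5, so a_{114} = a_6 = 46.

46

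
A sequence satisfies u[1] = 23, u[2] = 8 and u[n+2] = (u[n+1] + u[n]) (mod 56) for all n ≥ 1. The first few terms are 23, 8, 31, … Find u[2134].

Listing terms: u[1] = 23,  u[2] = 8,  u[3] = 31,  u[4] = 39,  u[5] = 14,  u[6] = 53,  u[7] = 11,  u[8] = 8,  u[9] = 19,  u[10] = 27,  u[11] = 46,  u[12] = 17,  u[13] = 7,  u[14] = 24,  u[15] = 31,  u[16] = 55,  u[17] = 30,  u[18] = 29,  u[19] = 3,  u[20] = 32,  u[21] = 35,  u[22] = 11,  u[23] = 46,  u[24] = 1,  u[25] = 47,  u[26] = 48,  u[27] = 39,  u[28] = 31,  u[29] = 14,  u[30] = 45,  u[31] = 3,  u[32] = 48,  u[33] = 51,  u[34] = 43,  u[35] = 38,  u[36] = 25,  u[37] = 7,  u[38] = 32,  u[39] = 39,  u[40] = 15,  u[41] = 54,  u[42] = 13,  u[43] = 11,  u[44] = 24,  u[45] = 35,  u[46] = 3,  u[47] = 38,  u[48] = 41,  u[49] = 23,  u[50] = 8.
The sequence repeats with period 48.
(2134 - 1) mod 48 = 21, so u[2134] = u[22] = 11.

11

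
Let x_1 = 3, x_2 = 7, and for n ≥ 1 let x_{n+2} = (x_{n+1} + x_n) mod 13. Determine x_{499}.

9

Computing terms: x_1 = 3, x_2 = 7, x_3 = 10, x_4 = 4, x_5 = 1, x_6 = 5, x_7 = 6, x_8 = 11, x_9 = 4, x_{10} = 2, x_{11} = 6, x_{12} = 8, x_{13} = 1, x_{14} = 9, x_{15} = 10, x_{16} = 6, x_{17} = 3, x_{18} = 9, x_{19} = 12, x_{20} = 8, x_{21} = 7, x_{22} = 2, x_{23} = 9, x_{24} = 11, x_{25} = 7, x_{26} = 5, x_{27} = 12, x_{28} = 4, x_{29} = 3, x_{30} = 7.
Since (x_{29}, x_{30}) = (x_1, x_2) = (3, 7) (two consecutive terms determine the rest), the sequence is periodic with period 28.
So x_{499} = x_{1 + ((499-1) mod 28)} = x_{23} = 9.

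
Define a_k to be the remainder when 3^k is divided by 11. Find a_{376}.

We have a_1 = 3, a_2 = 9, a_3 = 5, a_4 = 4, a_5 = 1, a_6 = 3.
Since a_6 = a_1 = 3, the sequence is periodic with period 5.
So a_{376} = a_{1 + ((376-1) mod 5)} = a_1 = 3.

3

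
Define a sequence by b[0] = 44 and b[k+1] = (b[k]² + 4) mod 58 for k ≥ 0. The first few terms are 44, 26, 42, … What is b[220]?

We have b[0] = 44,  b[1] = 26,  b[2] = 42,  b[3] = 28,  b[4] = 34,  b[5] = 0,  b[6] = 4,  b[7] = 20,  b[8] = 56,  b[9] = 8,  b[10] = 10,  b[11] = 46,  b[12] = 32,  b[13] = 42.
Since b[13] = b[2] = 42, the sequence is eventually periodic: after a pre-period of length 2 it cycles with period 11.
For k ≥ 2, b[k] depends only on (k - 2) mod 11. (220 - 2) mod 11 = 9, so b[220] = b[11] = 46.

46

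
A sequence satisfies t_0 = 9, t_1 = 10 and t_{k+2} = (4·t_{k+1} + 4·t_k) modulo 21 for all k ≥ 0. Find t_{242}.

13

t_0 = 9, t_1 = 10, t_2 = 13, t_3 = 8, t_4 = 0, t_5 = 11, t_6 = 2, t_7 = 10, t_8 = 6, t_9 = 1, t_{10} = 7, t_{11} = 11, t_{12} = 9, t_{13} = 17, t_{14} = 20, t_{15} = 1, t_{16} = 0, t_{17} = 4, t_{18} = 16, t_{19} = 17, t_{20} = 6, t_{21} = 8, t_{22} = 14, t_{23} = 4, t_{24} = 9, t_{25} = 10.
The sequence repeats with period 24.
So t_{242} = t_{0 + ((242-0) mod 24)} = t_2 = 13.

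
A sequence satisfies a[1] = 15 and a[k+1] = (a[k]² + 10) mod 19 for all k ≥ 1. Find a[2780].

15

Computing terms: a[1] = 15, a[2] = 7, a[3] = 2, a[4] = 14, a[5] = 16, a[6] = 0, a[7] = 10, a[8] = 15.
The sequence repeats with period 7.
(2780 - 1) mod 7 = 0, so a[2780] = a[1] = 15.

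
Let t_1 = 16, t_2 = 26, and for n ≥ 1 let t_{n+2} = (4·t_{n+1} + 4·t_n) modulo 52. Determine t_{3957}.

We have t_1 = 16; t_2 = 26; t_3 = 12; t_4 = 48; t_5 = 32; t_6 = 8; t_7 = 4; t_8 = 48; t_9 = 0; t_{10} = 36; t_{11} = 40; t_{12} = 44; t_{13} = 24; t_{14} = 12; t_{15} = 40; t_{16} = 0; t_{17} = 4; t_{18} = 16; t_{19} = 28; t_{20} = 20; t_{21} = 36; t_{22} = 16; t_{23} = 0; t_{24} = 12; t_{25} = 48.
Since (t_{24}, t_{25}) = (t_3, t_4) = (12, 48) (two consecutive terms determine the rest), the sequence is eventually periodic: after a pre-period of length 2 it cycles with period 21.
For n ≥ 3, t_n depends only on (n - 3) mod 21. (3957 - 3) mod 21 = 6, so t_{3957} = t_9 = 0.

0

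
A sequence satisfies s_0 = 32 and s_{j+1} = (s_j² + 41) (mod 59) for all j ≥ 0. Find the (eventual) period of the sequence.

We have s_0 = 32,  s_1 = 3,  s_2 = 50,  s_3 = 4,  s_4 = 57,  s_5 = 45,  s_6 = 1,  s_7 = 42,  s_8 = 35,  s_9 = 27,  s_{10} = 3.
Since s_{10} = s_1 = 3, the sequence is eventually periodic: after a pre-period of length 1 it cycles with period 9.

9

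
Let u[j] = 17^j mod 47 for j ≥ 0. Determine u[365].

32

We have u[0] = 1,  u[1] = 17,  u[2] = 7,  u[3] = 25,  u[4] = 2,  u[5] = 34,  u[6] = 14,  u[7] = 3,  u[8] = 4,  u[9] = 21,  u[10] = 28,  u[11] = 6,  u[12] = 8,  u[13] = 42,  u[14] = 9,  u[15] = 12,  u[16] = 16,  u[17] = 37,  u[18] = 18,  u[19] = 24,  u[20] = 32,  u[21] = 27,  u[22] = 36,  u[23] = 1.
Since u[23] = u[0] = 1, the sequence is periodic with period 23.
So u[365] = u[0 + ((365-0) mod 23)] = u[20] = 32.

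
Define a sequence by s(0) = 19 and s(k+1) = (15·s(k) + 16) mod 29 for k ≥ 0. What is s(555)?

Listing terms: s(0) = 19,  s(1) = 11,  s(2) = 7,  s(3) = 5,  s(4) = 4,  s(5) = 18,  s(6) = 25,  s(7) = 14,  s(8) = 23,  s(9) = 13,  s(10) = 8,  s(11) = 20,  s(12) = 26,  s(13) = 0,  s(14) = 16,  s(15) = 24,  s(16) = 28,  s(17) = 1,  s(18) = 2,  s(19) = 17,  s(20) = 10,  s(21) = 21,  s(22) = 12,  s(23) = 22,  s(24) = 27,  s(25) = 15,  s(26) = 9,  s(27) = 6,  s(28) = 19.
The sequence repeats with period 28.
So s(555) = s(0 + ((555-0) mod 28)) = s(23) = 22.

22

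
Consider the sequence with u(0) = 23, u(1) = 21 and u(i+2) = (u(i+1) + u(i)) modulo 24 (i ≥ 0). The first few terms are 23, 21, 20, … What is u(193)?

21

We have u(0) = 23, u(1) = 21, u(2) = 20, u(3) = 17, u(4) = 13, u(5) = 6, u(6) = 19, u(7) = 1, u(8) = 20, u(9) = 21, u(10) = 17, u(11) = 14, u(12) = 7, u(13) = 21, u(14) = 4, u(15) = 1, u(16) = 5, u(17) = 6, u(18) = 11, u(19) = 17, u(20) = 4, u(21) = 21, u(22) = 1, u(23) = 22, u(24) = 23, u(25) = 21.
Since (u(24), u(25)) = (u(0), u(1)) = (23, 21) (two consecutive terms determine the rest), the sequence is periodic with period 24.
So u(193) = u(0 + ((193-0) mod 24)) = u(1) = 21.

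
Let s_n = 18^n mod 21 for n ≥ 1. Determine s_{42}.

15

Listing terms: s_1 = 18,  s_2 = 9,  s_3 = 15,  s_4 = 18.
Since s_4 = s_1 = 18, the sequence is periodic with period 3.
So s_{42} = s_{1 + ((42-1) mod 3)} = s_3 = 15.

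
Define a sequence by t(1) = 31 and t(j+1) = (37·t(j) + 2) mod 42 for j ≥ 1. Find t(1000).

t(1) = 31, t(2) = 15, t(3) = 11, t(4) = 31.
Since t(4) = t(1) = 31, the sequence is periodic with period 3.
So t(1000) = t(1 + ((1000-1) mod 3)) = t(1) = 31.

31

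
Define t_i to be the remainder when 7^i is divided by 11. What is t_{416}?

Listing terms: t_0 = 1; t_1 = 7; t_2 = 5; t_3 = 2; t_4 = 3; t_5 = 10; t_6 = 4; t_7 = 6; t_8 = 9; t_9 = 8; t_{10} = 1.
The sequence repeats with period 10.
(416 - 0) mod 10 = 6, so t_{416} = t_6 = 4.

4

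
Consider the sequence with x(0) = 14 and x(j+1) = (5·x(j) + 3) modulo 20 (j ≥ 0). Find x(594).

8

We have x(0) = 14,  x(1) = 13,  x(2) = 8,  x(3) = 3,  x(4) = 18,  x(5) = 13.
Since x(5) = x(1) = 13, the sequence is eventually periodic: after a pre-period of length 1 it cycles with period 4.
For j ≥ 1, x(j) depends only on (j - 1) mod 4. (594 - 1) mod 4 = 1, so x(594) = x(2) = 8.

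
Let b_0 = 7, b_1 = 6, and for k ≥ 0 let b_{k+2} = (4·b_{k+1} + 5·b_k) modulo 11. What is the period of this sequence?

Computing terms: b_0 = 7, b_1 = 6, b_2 = 4, b_3 = 2, b_4 = 6, b_5 = 1, b_6 = 1, b_7 = 9, b_8 = 8, b_9 = 0, b_{10} = 7, b_{11} = 6.
The sequence repeats with period 10.

10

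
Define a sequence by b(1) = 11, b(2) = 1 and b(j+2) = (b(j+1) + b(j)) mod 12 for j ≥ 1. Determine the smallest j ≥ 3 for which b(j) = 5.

b(1) = 11,  b(2) = 1,  b(3) = 0,  b(4) = 1,  b(5) = 1,  b(6) = 2,  b(7) = 3,  b(8) = 5,  b(9) = 8,  b(10) = 1,  b(11) = 9,  b(12) = 10,  b(13) = 7,  b(14) = 5,  b(15) = 0,  b(16) = 5,  b(17) = 5,  b(18) = 10,  b(19) = 3,  b(20) = 1,  b(21) = 4,  b(22) = 5,  b(23) = 9,  b(24) = 2,  b(25) = 11,  b(26) = 1.
Since (b(25), b(26)) = (b(1), b(2)) = (11, 1) (two consecutive terms determine the rest), the sequence is periodic with period 24.
The value 5 first appears (with j ≥ 3) at b(8).

8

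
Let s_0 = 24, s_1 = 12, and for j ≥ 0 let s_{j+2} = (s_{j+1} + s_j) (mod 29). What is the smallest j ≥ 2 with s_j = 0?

7

Computing terms: s_0 = 24; s_1 = 12; s_2 = 7; s_3 = 19; s_4 = 26; s_5 = 16; s_6 = 13; s_7 = 0; s_8 = 13; s_9 = 13; s_{10} = 26; s_{11} = 10; s_{12} = 7; s_{13} = 17; s_{14} = 24; s_{15} = 12.
Since (s_{14}, s_{15}) = (s_0, s_1) = (24, 12) (two consecutive terms determine the rest), the sequence is periodic with period 14.
The value 0 first appears (with j ≥ 2) at s_7.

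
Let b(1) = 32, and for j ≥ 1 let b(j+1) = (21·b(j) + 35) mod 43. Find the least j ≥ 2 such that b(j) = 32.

We have b(1) = 32,  b(2) = 19,  b(3) = 4,  b(4) = 33,  b(5) = 40,  b(6) = 15,  b(7) = 6,  b(8) = 32.
Since b(8) = b(1) = 32, the sequence is periodic with period 7.
The value 32 next appears (with j ≥ 2) at b(8).

8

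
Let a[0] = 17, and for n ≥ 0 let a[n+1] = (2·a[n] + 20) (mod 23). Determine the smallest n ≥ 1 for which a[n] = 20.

4

Computing terms: a[0] = 17, a[1] = 8, a[2] = 13, a[3] = 0, a[4] = 20, a[5] = 14, a[6] = 2, a[7] = 1, a[8] = 22, a[9] = 18, a[10] = 10, a[11] = 17.
The sequence repeats with period 11.
The value 20 first appears (with n ≥ 1) at a[4].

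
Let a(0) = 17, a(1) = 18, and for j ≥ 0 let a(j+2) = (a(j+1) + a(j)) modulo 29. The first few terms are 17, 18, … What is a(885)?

24

Listing terms: a(0) = 17, a(1) = 18, a(2) = 6, a(3) = 24, a(4) = 1, a(5) = 25, a(6) = 26, a(7) = 22, a(8) = 19, a(9) = 12, a(10) = 2, a(11) = 14, a(12) = 16, a(13) = 1, a(14) = 17, a(15) = 18.
Since (a(14), a(15)) = (a(0), a(1)) = (17, 18) (two consecutive terms determine the rest), the sequence is periodic with period 14.
(885 - 0) mod 14 = 3, so a(885) = a(3) = 24.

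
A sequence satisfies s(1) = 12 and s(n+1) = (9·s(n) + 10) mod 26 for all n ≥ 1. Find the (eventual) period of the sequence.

We have s(1) = 12; s(2) = 14; s(3) = 6; s(4) = 12.
Since s(4) = s(1) = 12, the sequence is periodic with period 3.

3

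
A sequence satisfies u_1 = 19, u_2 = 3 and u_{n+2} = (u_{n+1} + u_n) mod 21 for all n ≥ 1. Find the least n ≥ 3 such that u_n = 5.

Computing terms: u_1 = 19, u_2 = 3, u_3 = 1, u_4 = 4, u_5 = 5, u_6 = 9, u_7 = 14, u_8 = 2, u_9 = 16, u_{10} = 18, u_{11} = 13, u_{12} = 10, u_{13} = 2, u_{14} = 12, u_{15} = 14, u_{16} = 5, u_{17} = 19, u_{18} = 3.
The sequence repeats with period 16.
The value 5 first appears (with n ≥ 3) at u_5.

5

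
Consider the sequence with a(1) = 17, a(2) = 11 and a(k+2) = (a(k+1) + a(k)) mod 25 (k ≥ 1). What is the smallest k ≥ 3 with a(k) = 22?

We have a(1) = 17; a(2) = 11; a(3) = 3; a(4) = 14; a(5) = 17; a(6) = 6; a(7) = 23; a(8) = 4; a(9) = 2; a(10) = 6; a(11) = 8; a(12) = 14; a(13) = 22; a(14) = 11; a(15) = 8; a(16) = 19; a(17) = 2; a(18) = 21; a(19) = 23; a(20) = 19; a(21) = 17; a(22) = 11.
The sequence repeats with period 20.
The value 22 first appears (with k ≥ 3) at a(13).

13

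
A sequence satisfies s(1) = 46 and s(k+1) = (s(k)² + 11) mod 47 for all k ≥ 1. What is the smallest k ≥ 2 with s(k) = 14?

3

We have s(1) = 46, s(2) = 12, s(3) = 14, s(4) = 19, s(5) = 43, s(6) = 27, s(7) = 35, s(8) = 14.
Since s(8) = s(3) = 14, the sequence is eventually periodic: after a pre-period of length 2 it cycles with period 5.
The value 14 first appears (with k ≥ 2) at s(3).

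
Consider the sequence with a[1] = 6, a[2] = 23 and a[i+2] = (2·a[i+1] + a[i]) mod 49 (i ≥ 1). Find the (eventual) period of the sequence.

Listing terms: a[1] = 6, a[2] = 23, a[3] = 3, a[4] = 29, a[5] = 12, a[6] = 4, a[7] = 20, a[8] = 44, a[9] = 10, a[10] = 15, a[11] = 40, a[12] = 46, a[13] = 34, a[14] = 16, a[15] = 17, a[16] = 1, a[17] = 19, a[18] = 39, a[19] = 48, a[20] = 37, a[21] = 24, a[22] = 36, a[23] = 47, a[24] = 32, a[25] = 13, a[26] = 9, a[27] = 31, a[28] = 22, a[29] = 26, a[30] = 25, a[31] = 27, a[32] = 30, a[33] = 38, a[34] = 8, a[35] = 5, a[36] = 18, a[37] = 41, a[38] = 2, a[39] = 45, a[40] = 43, a[41] = 33, a[42] = 11, a[43] = 6, a[44] = 23.
The sequence repeats with period 42.

42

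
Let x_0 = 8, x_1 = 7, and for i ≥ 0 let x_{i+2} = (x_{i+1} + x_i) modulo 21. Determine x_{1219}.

1

x_0 = 8,  x_1 = 7,  x_2 = 15,  x_3 = 1,  x_4 = 16,  x_5 = 17,  x_6 = 12,  x_7 = 8,  x_8 = 20,  x_9 = 7,  x_{10} = 6,  x_{11} = 13,  x_{12} = 19,  x_{13} = 11,  x_{14} = 9,  x_{15} = 20,  x_{16} = 8,  x_{17} = 7.
The sequence repeats with period 16.
(1219 - 0) mod 16 = 3, so x_{1219} = x_3 = 1.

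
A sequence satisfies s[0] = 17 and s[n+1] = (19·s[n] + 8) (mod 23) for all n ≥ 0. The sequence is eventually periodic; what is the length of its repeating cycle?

22

Computing terms: s[0] = 17,  s[1] = 9,  s[2] = 18,  s[3] = 5,  s[4] = 11,  s[5] = 10,  s[6] = 14,  s[7] = 21,  s[8] = 16,  s[9] = 13,  s[10] = 2,  s[11] = 0,  s[12] = 8,  s[13] = 22,  s[14] = 12,  s[15] = 6,  s[16] = 7,  s[17] = 3,  s[18] = 19,  s[19] = 1,  s[20] = 4,  s[21] = 15,  s[22] = 17.
The sequence repeats with period 22.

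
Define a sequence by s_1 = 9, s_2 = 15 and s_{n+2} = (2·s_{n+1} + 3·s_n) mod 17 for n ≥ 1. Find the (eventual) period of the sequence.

16

Computing terms: s_1 = 9, s_2 = 15, s_3 = 6, s_4 = 6, s_5 = 13, s_6 = 10, s_7 = 8, s_8 = 12, s_9 = 14, s_{10} = 13, s_{11} = 0, s_{12} = 5, s_{13} = 10, s_{14} = 1, s_{15} = 15, s_{16} = 16, s_{17} = 9, s_{18} = 15.
The sequence repeats with period 16.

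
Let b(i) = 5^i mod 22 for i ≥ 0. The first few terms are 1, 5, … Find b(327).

Listing terms: b(0) = 1, b(1) = 5, b(2) = 3, b(3) = 15, b(4) = 9, b(5) = 1.
The sequence repeats with period 5.
So b(327) = b(0 + ((327-0) mod 5)) = b(2) = 3.

3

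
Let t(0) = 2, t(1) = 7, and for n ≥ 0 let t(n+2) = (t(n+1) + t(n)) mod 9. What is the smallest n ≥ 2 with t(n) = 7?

Listing terms: t(0) = 2; t(1) = 7; t(2) = 0; t(3) = 7; t(4) = 7; t(5) = 5; t(6) = 3; t(7) = 8; t(8) = 2; t(9) = 1; t(10) = 3; t(11) = 4; t(12) = 7; t(13) = 2; t(14) = 0; t(15) = 2; t(16) = 2; t(17) = 4; t(18) = 6; t(19) = 1; t(20) = 7; t(21) = 8; t(22) = 6; t(23) = 5; t(24) = 2; t(25) = 7.
Since (t(24), t(25)) = (t(0), t(1)) = (2, 7) (two consecutive terms determine the rest), the sequence is periodic with period 24.
The value 7 first appears (with n ≥ 2) at t(3).

3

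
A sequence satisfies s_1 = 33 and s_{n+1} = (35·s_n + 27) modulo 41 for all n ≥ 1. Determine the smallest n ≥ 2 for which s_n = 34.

2

s_1 = 33,  s_2 = 34,  s_3 = 28,  s_4 = 23,  s_5 = 12,  s_6 = 37,  s_7 = 10,  s_8 = 8,  s_9 = 20,  s_{10} = 30,  s_{11} = 11,  s_{12} = 2,  s_{13} = 15,  s_{14} = 19,  s_{15} = 36,  s_{16} = 16,  s_{17} = 13,  s_{18} = 31,  s_{19} = 5,  s_{20} = 38,  s_{21} = 4,  s_{22} = 3,  s_{23} = 9,  s_{24} = 14,  s_{25} = 25,  s_{26} = 0,  s_{27} = 27,  s_{28} = 29,  s_{29} = 17,  s_{30} = 7,  s_{31} = 26,  s_{32} = 35,  s_{33} = 22,  s_{34} = 18,  s_{35} = 1,  s_{36} = 21,  s_{37} = 24,  s_{38} = 6,  s_{39} = 32,  s_{40} = 40,  s_{41} = 33.
Since s_{41} = s_1 = 33, the sequence is periodic with period 40.
The value 34 first appears (with n ≥ 2) at s_2.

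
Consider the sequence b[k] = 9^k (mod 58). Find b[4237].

35

Computing terms: b[1] = 9,  b[2] = 23,  b[3] = 33,  b[4] = 7,  b[5] = 5,  b[6] = 45,  b[7] = 57,  b[8] = 49,  b[9] = 35,  b[10] = 25,  b[11] = 51,  b[12] = 53,  b[13] = 13,  b[14] = 1,  b[15] = 9.
Since b[15] = b[1] = 9, the sequence is periodic with period 14.
So b[4237] = b[1 + ((4237-1) mod 14)] = b[9] = 35.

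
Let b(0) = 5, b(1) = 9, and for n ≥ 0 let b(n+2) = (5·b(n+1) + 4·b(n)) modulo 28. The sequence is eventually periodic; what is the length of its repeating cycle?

48

Computing terms: b(0) = 5,  b(1) = 9,  b(2) = 9,  b(3) = 25,  b(4) = 21,  b(5) = 9,  b(6) = 17,  b(7) = 9,  b(8) = 1,  b(9) = 13,  b(10) = 13,  b(11) = 5,  b(12) = 21,  b(13) = 13,  b(14) = 9,  b(15) = 13,  b(16) = 17,  b(17) = 25,  b(18) = 25,  b(19) = 1,  b(20) = 21,  b(21) = 25,  b(22) = 13,  b(23) = 25,  b(24) = 9,  b(25) = 5,  b(26) = 5,  b(27) = 17,  b(28) = 21,  b(29) = 5,  b(30) = 25,  b(31) = 5,  b(32) = 13,  b(33) = 1,  b(34) = 1,  b(35) = 9,  b(36) = 21,  b(37) = 1,  b(38) = 5,  b(39) = 1,  b(40) = 25,  b(41) = 17,  b(42) = 17,  b(43) = 13,  b(44) = 21,  b(45) = 17,  b(46) = 1,  b(47) = 17,  b(48) = 5,  b(49) = 9.
The sequence repeats with period 48.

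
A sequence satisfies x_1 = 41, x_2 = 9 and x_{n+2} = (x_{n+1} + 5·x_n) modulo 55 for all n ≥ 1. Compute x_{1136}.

x_1 = 41, x_2 = 9, x_3 = 49, x_4 = 39, x_5 = 9, x_6 = 39, x_7 = 29, x_8 = 4, x_9 = 39, x_{10} = 4, x_{11} = 34, x_{12} = 54, x_{13} = 4, x_{14} = 54, x_{15} = 19, x_{16} = 14, x_{17} = 54, x_{18} = 14, x_{19} = 9, x_{20} = 24, x_{21} = 14, x_{22} = 24, x_{23} = 39, x_{24} = 49, x_{25} = 24, x_{26} = 49, x_{27} = 4, x_{28} = 29, x_{29} = 49, x_{30} = 29, x_{31} = 54, x_{32} = 34, x_{33} = 29, x_{34} = 34, x_{35} = 14, x_{36} = 19, x_{37} = 34, x_{38} = 19, x_{39} = 24, x_{40} = 9, x_{41} = 19, x_{42} = 9, x_{43} = 49.
Since (x_{42}, x_{43}) = (x_2, x_3) = (9, 49) (two consecutive terms determine the rest), the sequence is eventually periodic: after a pre-period of length 1 it cycles with period 40.
For n ≥ 2, x_n depends only on (n - 2) mod 40. (1136 - 2) mod 40 = 14, so x_{1136} = x_{16} = 14.

14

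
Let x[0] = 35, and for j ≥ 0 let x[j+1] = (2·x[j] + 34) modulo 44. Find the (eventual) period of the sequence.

10

Computing terms: x[0] = 35, x[1] = 16, x[2] = 22, x[3] = 34, x[4] = 14, x[5] = 18, x[6] = 26, x[7] = 42, x[8] = 30, x[9] = 6, x[10] = 2, x[11] = 38, x[12] = 22.
Since x[12] = x[2] = 22, the sequence is eventually periodic: after a pre-period of length 2 it cycles with period 10.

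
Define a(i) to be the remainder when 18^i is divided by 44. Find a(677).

Computing terms: a(1) = 18, a(2) = 16, a(3) = 24, a(4) = 36, a(5) = 32, a(6) = 4, a(7) = 28, a(8) = 20, a(9) = 8, a(10) = 12, a(11) = 40, a(12) = 16.
Since a(12) = a(2) = 16, the sequence is eventually periodic: after a pre-period of length 1 it cycles with period 10.
For i ≥ 2, a(i) depends only on (i - 2) mod 10. (677 - 2) mod 10 = 5, so a(677) = a(7) = 28.

28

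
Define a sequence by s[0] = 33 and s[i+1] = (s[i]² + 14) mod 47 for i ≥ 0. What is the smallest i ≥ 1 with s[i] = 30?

Computing terms: s[0] = 33, s[1] = 22, s[2] = 28, s[3] = 46, s[4] = 15, s[5] = 4, s[6] = 30, s[7] = 21, s[8] = 32, s[9] = 4.
Since s[9] = s[5] = 4, the sequence is eventually periodic: after a pre-period of length 5 it cycles with period 4.
The value 30 first appears (with i ≥ 1) at s[6].

6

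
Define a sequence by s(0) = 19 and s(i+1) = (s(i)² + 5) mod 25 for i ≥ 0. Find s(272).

6

s(0) = 19; s(1) = 16; s(2) = 11; s(3) = 1; s(4) = 6; s(5) = 16.
Since s(5) = s(1) = 16, the sequence is eventually periodic: after a pre-period of length 1 it cycles with period 4.
For i ≥ 1, s(i) depends only on (i - 1) mod 4. (272 - 1) mod 4 = 3, so s(272) = s(4) = 6.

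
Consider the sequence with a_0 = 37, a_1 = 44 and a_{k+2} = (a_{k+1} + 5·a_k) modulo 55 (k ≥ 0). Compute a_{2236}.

We have a_0 = 37; a_1 = 44; a_2 = 9; a_3 = 9; a_4 = 54; a_5 = 44; a_6 = 39; a_7 = 39; a_8 = 14; a_9 = 44; a_{10} = 4; a_{11} = 4; a_{12} = 24; a_{13} = 44; a_{14} = 54; a_{15} = 54; a_{16} = 49; a_{17} = 44; a_{18} = 14; a_{19} = 14; a_{20} = 29; a_{21} = 44; a_{22} = 24; a_{23} = 24; a_{24} = 34; a_{25} = 44; a_{26} = 49; a_{27} = 49; a_{28} = 19; a_{29} = 44; a_{30} = 29; a_{31} = 29; a_{32} = 9; a_{33} = 44; a_{34} = 34; a_{35} = 34; a_{36} = 39; a_{37} = 44; a_{38} = 19; a_{39} = 19; a_{40} = 4; a_{41} = 44; a_{42} = 9.
Since (a_{41}, a_{42}) = (a_1, a_2) = (44, 9) (two consecutive terms determine the rest), the sequence is eventually periodic: after a pre-period of length 1 it cycles with period 40.
For k ≥ 1, a_k depends only on (k - 1) mod 40. (2236 - 1) mod 40 = 35, so a_{2236} = a_{36} = 39.

39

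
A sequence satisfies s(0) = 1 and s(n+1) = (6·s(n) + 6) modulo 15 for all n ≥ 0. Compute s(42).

3

Listing terms: s(0) = 1,  s(1) = 12,  s(2) = 3,  s(3) = 9,  s(4) = 0,  s(5) = 6,  s(6) = 12.
Since s(6) = s(1) = 12, the sequence is eventually periodic: after a pre-period of length 1 it cycles with period 5.
For n ≥ 1, s(n) depends only on (n - 1) mod 5. (42 - 1) mod 5 = 1, so s(42) = s(2) = 3.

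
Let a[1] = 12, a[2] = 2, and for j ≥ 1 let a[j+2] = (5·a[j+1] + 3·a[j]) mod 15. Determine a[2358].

8

Listing terms: a[1] = 12,  a[2] = 2,  a[3] = 1,  a[4] = 11,  a[5] = 13,  a[6] = 8,  a[7] = 4,  a[8] = 14,  a[9] = 7,  a[10] = 2,  a[11] = 1.
Since (a[10], a[11]) = (a[2], a[3]) = (2, 1) (two consecutive terms determine the rest), the sequence is eventually periodic: after a pre-period of length 1 it cycles with period 8.
For j ≥ 2, a[j] depends only on (j - 2) mod 8. (2358 - 2) mod 8 = 4, so a[2358] = a[6] = 8.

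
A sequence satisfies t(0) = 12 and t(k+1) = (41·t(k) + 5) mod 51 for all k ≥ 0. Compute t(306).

33

Computing terms: t(0) = 12; t(1) = 38; t(2) = 33; t(3) = 32; t(4) = 42; t(5) = 44; t(6) = 24; t(7) = 20; t(8) = 9; t(9) = 17; t(10) = 39; t(11) = 23; t(12) = 30; t(13) = 11; t(14) = 48; t(15) = 35; t(16) = 12.
Since t(16) = t(0) = 12, the sequence is periodic with period 16.
(306 - 0) mod 16 = 2, so t(306) = t(2) = 33.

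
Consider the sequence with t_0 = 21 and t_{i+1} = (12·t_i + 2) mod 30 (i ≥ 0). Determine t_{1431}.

We have t_0 = 21, t_1 = 14, t_2 = 20, t_3 = 2, t_4 = 26, t_5 = 14.
Since t_5 = t_1 = 14, the sequence is eventually periodic: after a pre-period of length 1 it cycles with period 4.
For i ≥ 1, t_i depends only on (i - 1) mod 4. (1431 - 1) mod 4 = 2, so t_{1431} = t_3 = 2.

2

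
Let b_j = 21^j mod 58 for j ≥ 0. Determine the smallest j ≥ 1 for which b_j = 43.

9

Computing terms: b_0 = 1,  b_1 = 21,  b_2 = 35,  b_3 = 39,  b_4 = 7,  b_5 = 31,  b_6 = 13,  b_7 = 41,  b_8 = 49,  b_9 = 43,  b_{10} = 33,  b_{11} = 55,  b_{12} = 53,  b_{13} = 11,  b_{14} = 57,  b_{15} = 37,  b_{16} = 23,  b_{17} = 19,  b_{18} = 51,  b_{19} = 27,  b_{20} = 45,  b_{21} = 17,  b_{22} = 9,  b_{23} = 15,  b_{24} = 25,  b_{25} = 3,  b_{26} = 5,  b_{27} = 47,  b_{28} = 1.
Since b_{28} = b_0 = 1, the sequence is periodic with period 28.
The value 43 first appears (with j ≥ 1) at b_9.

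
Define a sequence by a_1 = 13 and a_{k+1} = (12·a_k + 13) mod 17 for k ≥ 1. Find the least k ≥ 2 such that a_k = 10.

8

a_1 = 13; a_2 = 16; a_3 = 1; a_4 = 8; a_5 = 7; a_6 = 12; a_7 = 4; a_8 = 10; a_9 = 14; a_{10} = 11; a_{11} = 9; a_{12} = 2; a_{13} = 3; a_{14} = 15; a_{15} = 6; a_{16} = 0; a_{17} = 13.
Since a_{17} = a_1 = 13, the sequence is periodic with period 16.
The value 10 first appears (with k ≥ 2) at a_8.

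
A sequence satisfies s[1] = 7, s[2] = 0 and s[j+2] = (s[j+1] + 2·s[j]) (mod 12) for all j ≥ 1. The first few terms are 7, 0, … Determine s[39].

2

Listing terms: s[1] = 7, s[2] = 0, s[3] = 2, s[4] = 2, s[5] = 6, s[6] = 10, s[7] = 10, s[8] = 6, s[9] = 2, s[10] = 2.
Since (s[9], s[10]) = (s[3], s[4]) = (2, 2) (two consecutive terms determine the rest), the sequence is eventually periodic: after a pre-period of length 2 it cycles with period 6.
For j ≥ 3, s[j] depends only on (j - 3) mod 6. (39 - 3) mod 6 = 0, so s[39] = s[3] = 2.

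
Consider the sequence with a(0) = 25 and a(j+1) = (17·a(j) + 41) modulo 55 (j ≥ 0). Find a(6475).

7

Computing terms: a(0) = 25, a(1) = 26, a(2) = 43, a(3) = 2, a(4) = 20, a(5) = 51, a(6) = 28, a(7) = 22, a(8) = 30, a(9) = 1, a(10) = 3, a(11) = 37, a(12) = 10, a(13) = 46, a(14) = 53, a(15) = 7, a(16) = 50, a(17) = 11, a(18) = 8, a(19) = 12, a(20) = 25.
The sequence repeats with period 20.
So a(6475) = a(0 + ((6475-0) mod 20)) = a(15) = 7.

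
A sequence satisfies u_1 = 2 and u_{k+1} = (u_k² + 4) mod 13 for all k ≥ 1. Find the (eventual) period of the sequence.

We have u_1 = 2,  u_2 = 8,  u_3 = 3,  u_4 = 0,  u_5 = 4,  u_6 = 7,  u_7 = 1,  u_8 = 5,  u_9 = 3.
Since u_9 = u_3 = 3, the sequence is eventually periodic: after a pre-period of length 2 it cycles with period 6.

6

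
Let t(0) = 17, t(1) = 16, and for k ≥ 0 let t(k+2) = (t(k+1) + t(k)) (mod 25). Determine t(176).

12

We have t(0) = 17, t(1) = 16, t(2) = 8, t(3) = 24, t(4) = 7, t(5) = 6, t(6) = 13, t(7) = 19, t(8) = 7, t(9) = 1, t(10) = 8, t(11) = 9, t(12) = 17, t(13) = 1, t(14) = 18, t(15) = 19, t(16) = 12, t(17) = 6, t(18) = 18, t(19) = 24, t(20) = 17, t(21) = 16.
Since (t(20), t(21)) = (t(0), t(1)) = (17, 16) (two consecutive terms determine the rest), the sequence is periodic with period 20.
(176 - 0) mod 20 = 16, so t(176) = t(16) = 12.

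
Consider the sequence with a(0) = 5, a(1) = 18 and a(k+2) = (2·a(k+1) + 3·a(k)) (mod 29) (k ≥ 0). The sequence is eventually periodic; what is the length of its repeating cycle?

28

Computing terms: a(0) = 5; a(1) = 18; a(2) = 22; a(3) = 11; a(4) = 1; a(5) = 6; a(6) = 15; a(7) = 19; a(8) = 25; a(9) = 20; a(10) = 28; a(11) = 0; a(12) = 26; a(13) = 23; a(14) = 8; a(15) = 27; a(16) = 20; a(17) = 5; a(18) = 12; a(19) = 10; a(20) = 27; a(21) = 26; a(22) = 17; a(23) = 25; a(24) = 14; a(25) = 16; a(26) = 16; a(27) = 22; a(28) = 5; a(29) = 18.
Since (a(28), a(29)) = (a(0), a(1)) = (5, 18) (two consecutive terms determine the rest), the sequence is periodic with period 28.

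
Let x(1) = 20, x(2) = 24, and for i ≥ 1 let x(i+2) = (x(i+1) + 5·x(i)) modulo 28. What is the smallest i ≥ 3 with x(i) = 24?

Listing terms: x(1) = 20,  x(2) = 24,  x(3) = 12,  x(4) = 20,  x(5) = 24.
Since (x(4), x(5)) = (x(1), x(2)) = (20, 24) (two consecutive terms determine the rest), the sequence is periodic with period 3.
The value 24 next appears (with i ≥ 3) at x(5).

5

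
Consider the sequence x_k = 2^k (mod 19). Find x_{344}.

4

Listing terms: x_1 = 2, x_2 = 4, x_3 = 8, x_4 = 16, x_5 = 13, x_6 = 7, x_7 = 14, x_8 = 9, x_9 = 18, x_{10} = 17, x_{11} = 15, x_{12} = 11, x_{13} = 3, x_{14} = 6, x_{15} = 12, x_{16} = 5, x_{17} = 10, x_{18} = 1, x_{19} = 2.
The sequence repeats with period 18.
So x_{344} = x_{1 + ((344-1) mod 18)} = x_2 = 4.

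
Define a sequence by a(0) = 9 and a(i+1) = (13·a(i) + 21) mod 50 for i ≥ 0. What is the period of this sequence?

20

Computing terms: a(0) = 9, a(1) = 38, a(2) = 15, a(3) = 16, a(4) = 29, a(5) = 48, a(6) = 45, a(7) = 6, a(8) = 49, a(9) = 8, a(10) = 25, a(11) = 46, a(12) = 19, a(13) = 18, a(14) = 5, a(15) = 36, a(16) = 39, a(17) = 28, a(18) = 35, a(19) = 26, a(20) = 9.
Since a(20) = a(0) = 9, the sequence is periodic with period 20.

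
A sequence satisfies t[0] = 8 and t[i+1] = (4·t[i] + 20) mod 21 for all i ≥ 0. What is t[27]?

t[0] = 8; t[1] = 10; t[2] = 18; t[3] = 8.
Since t[3] = t[0] = 8, the sequence is periodic with period 3.
(27 - 0) mod 3 = 0, so t[27] = t[0] = 8.

8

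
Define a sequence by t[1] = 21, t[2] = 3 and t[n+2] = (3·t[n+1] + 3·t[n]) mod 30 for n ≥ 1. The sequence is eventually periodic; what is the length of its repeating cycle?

12

We have t[1] = 21; t[2] = 3; t[3] = 12; t[4] = 15; t[5] = 21; t[6] = 18; t[7] = 27; t[8] = 15; t[9] = 6; t[10] = 3; t[11] = 27; t[12] = 0; t[13] = 21; t[14] = 3.
Since (t[13], t[14]) = (t[1], t[2]) = (21, 3) (two consecutive terms determine the rest), the sequence is periodic with period 12.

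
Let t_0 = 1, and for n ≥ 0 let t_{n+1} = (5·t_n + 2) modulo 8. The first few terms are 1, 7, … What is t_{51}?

3

Computing terms: t_0 = 1,  t_1 = 7,  t_2 = 5,  t_3 = 3,  t_4 = 1.
The sequence repeats with period 4.
(51 - 0) mod 4 = 3, so t_{51} = t_3 = 3.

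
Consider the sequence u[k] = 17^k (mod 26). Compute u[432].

1

Listing terms: u[0] = 1; u[1] = 17; u[2] = 3; u[3] = 25; u[4] = 9; u[5] = 23; u[6] = 1.
Since u[6] = u[0] = 1, the sequence is periodic with period 6.
(432 - 0) mod 6 = 0, so u[432] = u[0] = 1.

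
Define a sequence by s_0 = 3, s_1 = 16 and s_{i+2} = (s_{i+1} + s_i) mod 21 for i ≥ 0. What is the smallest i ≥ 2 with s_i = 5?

5

s_0 = 3,  s_1 = 16,  s_2 = 19,  s_3 = 14,  s_4 = 12,  s_5 = 5,  s_6 = 17,  s_7 = 1,  s_8 = 18,  s_9 = 19,  s_{10} = 16,  s_{11} = 14,  s_{12} = 9,  s_{13} = 2,  s_{14} = 11,  s_{15} = 13,  s_{16} = 3,  s_{17} = 16.
Since (s_{16}, s_{17}) = (s_0, s_1) = (3, 16) (two consecutive terms determine the rest), the sequence is periodic with period 16.
The value 5 first appears (with i ≥ 2) at s_5.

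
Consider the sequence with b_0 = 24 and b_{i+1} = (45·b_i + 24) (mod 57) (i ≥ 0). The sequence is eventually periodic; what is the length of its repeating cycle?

b_0 = 24; b_1 = 21; b_2 = 0; b_3 = 24.
The sequence repeats with period 3.

3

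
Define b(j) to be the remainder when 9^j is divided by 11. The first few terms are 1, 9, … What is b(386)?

Listing terms: b(0) = 1; b(1) = 9; b(2) = 4; b(3) = 3; b(4) = 5; b(5) = 1.
Since b(5) = b(0) = 1, the sequence is periodic with period 5.
So b(386) = b(0 + ((386-0) mod 5)) = b(1) = 9.

9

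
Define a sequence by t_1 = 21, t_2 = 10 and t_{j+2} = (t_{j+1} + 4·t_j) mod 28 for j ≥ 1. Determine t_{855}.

Computing terms: t_1 = 21, t_2 = 10, t_3 = 10, t_4 = 22, t_5 = 6, t_6 = 10, t_7 = 6, t_8 = 18, t_9 = 14, t_{10} = 2, t_{11} = 2, t_{12} = 10, t_{13} = 18, t_{14} = 2, t_{15} = 18, t_{16} = 26, t_{17} = 14, t_{18} = 6, t_{19} = 6, t_{20} = 2, t_{21} = 26, t_{22} = 6, t_{23} = 26, t_{24} = 22, t_{25} = 14, t_{26} = 18, t_{27} = 18, t_{28} = 6, t_{29} = 22, t_{30} = 18, t_{31} = 22, t_{32} = 10, t_{33} = 14, t_{34} = 26, t_{35} = 26, t_{36} = 18, t_{37} = 10, t_{38} = 26, t_{39} = 10, t_{40} = 2, t_{41} = 14, t_{42} = 22, t_{43} = 22, t_{44} = 26, t_{45} = 2, t_{46} = 22, t_{47} = 2, t_{48} = 6, t_{49} = 14, t_{50} = 10, t_{51} = 10.
Since (t_{50}, t_{51}) = (t_2, t_3) = (10, 10) (two consecutive terms determine the rest), the sequence is eventually periodic: after a pre-period of length 1 it cycles with period 48.
For j ≥ 2, t_j depends only on (j - 2) mod 48. (855 - 2) mod 48 = 37, so t_{855} = t_{39} = 10.

10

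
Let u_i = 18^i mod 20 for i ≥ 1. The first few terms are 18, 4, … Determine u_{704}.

Listing terms: u_1 = 18; u_2 = 4; u_3 = 12; u_4 = 16; u_5 = 8; u_6 = 4.
Since u_6 = u_2 = 4, the sequence is eventually periodic: after a pre-period of length 1 it cycles with period 4.
For i ≥ 2, u_i depends only on (i - 2) mod 4. (704 - 2) mod 4 = 2, so u_{704} = u_4 = 16.

16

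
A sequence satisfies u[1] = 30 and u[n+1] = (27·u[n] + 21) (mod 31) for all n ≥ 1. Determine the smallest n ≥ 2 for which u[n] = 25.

u[1] = 30,  u[2] = 25,  u[3] = 14,  u[4] = 27,  u[5] = 6,  u[6] = 28,  u[7] = 2,  u[8] = 13,  u[9] = 0,  u[10] = 21,  u[11] = 30.
The sequence repeats with period 10.
The value 25 first appears (with n ≥ 2) at u[2].

2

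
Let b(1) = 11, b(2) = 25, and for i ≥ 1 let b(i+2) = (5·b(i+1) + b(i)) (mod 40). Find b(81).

We have b(1) = 11,  b(2) = 25,  b(3) = 16,  b(4) = 25,  b(5) = 21,  b(6) = 10,  b(7) = 31,  b(8) = 5,  b(9) = 16,  b(10) = 5,  b(11) = 1,  b(12) = 10,  b(13) = 11,  b(14) = 25.
The sequence repeats with period 12.
(81 - 1) mod 12 = 8, so b(81) = b(9) = 16.

16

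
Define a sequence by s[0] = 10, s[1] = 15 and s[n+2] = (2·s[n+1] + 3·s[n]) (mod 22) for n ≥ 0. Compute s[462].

16

We have s[0] = 10,  s[1] = 15,  s[2] = 16,  s[3] = 11,  s[4] = 4,  s[5] = 19,  s[6] = 6,  s[7] = 3,  s[8] = 2,  s[9] = 13,  s[10] = 10,  s[11] = 15.
The sequence repeats with period 10.
So s[462] = s[0 + ((462-0) mod 10)] = s[2] = 16.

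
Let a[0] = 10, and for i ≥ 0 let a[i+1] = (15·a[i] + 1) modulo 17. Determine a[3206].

7

Computing terms: a[0] = 10; a[1] = 15; a[2] = 5; a[3] = 8; a[4] = 2; a[5] = 14; a[6] = 7; a[7] = 4; a[8] = 10.
The sequence repeats with period 8.
So a[3206] = a[0 + ((3206-0) mod 8)] = a[6] = 7.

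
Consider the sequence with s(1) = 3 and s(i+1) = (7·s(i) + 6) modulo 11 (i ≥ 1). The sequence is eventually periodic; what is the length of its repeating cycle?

10

s(1) = 3, s(2) = 5, s(3) = 8, s(4) = 7, s(5) = 0, s(6) = 6, s(7) = 4, s(8) = 1, s(9) = 2, s(10) = 9, s(11) = 3.
The sequence repeats with period 10.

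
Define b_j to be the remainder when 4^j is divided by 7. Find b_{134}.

Listing terms: b_1 = 4, b_2 = 2, b_3 = 1, b_4 = 4.
The sequence repeats with period 3.
(134 - 1) mod 3 = 1, so b_{134} = b_2 = 2.

2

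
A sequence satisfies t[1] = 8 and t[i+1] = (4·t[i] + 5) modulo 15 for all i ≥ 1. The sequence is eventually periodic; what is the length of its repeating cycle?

Listing terms: t[1] = 8, t[2] = 7, t[3] = 3, t[4] = 2, t[5] = 13, t[6] = 12, t[7] = 8.
Since t[7] = t[1] = 8, the sequence is periodic with period 6.

6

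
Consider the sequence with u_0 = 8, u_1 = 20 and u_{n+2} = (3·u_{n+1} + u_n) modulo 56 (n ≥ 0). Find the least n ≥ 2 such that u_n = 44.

10

Listing terms: u_0 = 8; u_1 = 20; u_2 = 12; u_3 = 0; u_4 = 12; u_5 = 36; u_6 = 8; u_7 = 4; u_8 = 20; u_9 = 8; u_{10} = 44; u_{11} = 28; u_{12} = 16; u_{13} = 20; u_{14} = 20; u_{15} = 24; u_{16} = 36; u_{17} = 20; u_{18} = 40; u_{19} = 28; u_{20} = 12; u_{21} = 8; u_{22} = 36; u_{23} = 4; u_{24} = 48; u_{25} = 36; u_{26} = 44; u_{27} = 0; u_{28} = 44; u_{29} = 20; u_{30} = 48; u_{31} = 52; u_{32} = 36; u_{33} = 48; u_{34} = 12; u_{35} = 28; u_{36} = 40; u_{37} = 36; u_{38} = 36; u_{39} = 32; u_{40} = 20; u_{41} = 36; u_{42} = 16; u_{43} = 28; u_{44} = 44; u_{45} = 48; u_{46} = 20; u_{47} = 52; u_{48} = 8; u_{49} = 20.
The sequence repeats with period 48.
The value 44 first appears (with n ≥ 2) at u_{10}.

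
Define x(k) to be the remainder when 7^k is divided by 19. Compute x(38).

We have x(1) = 7,  x(2) = 11,  x(3) = 1,  x(4) = 7.
The sequence repeats with period 3.
(38 - 1) mod 3 = 1, so x(38) = x(2) = 11.

11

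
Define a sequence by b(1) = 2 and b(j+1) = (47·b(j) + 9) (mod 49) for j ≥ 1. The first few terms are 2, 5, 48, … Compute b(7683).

Listing terms: b(1) = 2; b(2) = 5; b(3) = 48; b(4) = 11; b(5) = 36; b(6) = 35; b(7) = 37; b(8) = 33; b(9) = 41; b(10) = 25; b(11) = 8; b(12) = 42; b(13) = 23; b(14) = 12; b(15) = 34; b(16) = 39; b(17) = 29; b(18) = 0; b(19) = 9; b(20) = 40; b(21) = 27; b(22) = 4; b(23) = 1; b(24) = 7; b(25) = 44; b(26) = 19; b(27) = 20; b(28) = 18; b(29) = 22; b(30) = 14; b(31) = 30; b(32) = 47; b(33) = 13; b(34) = 32; b(35) = 43; b(36) = 21; b(37) = 16; b(38) = 26; b(39) = 6; b(40) = 46; b(41) = 15; b(42) = 28; b(43) = 2.
The sequence repeats with period 42.
So b(7683) = b(1 + ((7683-1) mod 42)) = b(39) = 6.

6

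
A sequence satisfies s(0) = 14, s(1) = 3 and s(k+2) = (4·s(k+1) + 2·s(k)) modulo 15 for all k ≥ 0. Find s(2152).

9

Computing terms: s(0) = 14; s(1) = 3; s(2) = 10; s(3) = 1; s(4) = 9; s(5) = 8; s(6) = 5; s(7) = 6; s(8) = 4; s(9) = 13; s(10) = 0; s(11) = 11; s(12) = 14; s(13) = 3.
The sequence repeats with period 12.
(2152 - 0) mod 12 = 4, so s(2152) = s(4) = 9.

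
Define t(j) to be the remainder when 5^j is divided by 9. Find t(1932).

t(0) = 1, t(1) = 5, t(2) = 7, t(3) = 8, t(4) = 4, t(5) = 2, t(6) = 1.
The sequence repeats with period 6.
(1932 - 0) mod 6 = 0, so t(1932) = t(0) = 1.

1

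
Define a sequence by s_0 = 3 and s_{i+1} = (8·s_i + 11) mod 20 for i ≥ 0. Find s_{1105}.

Listing terms: s_0 = 3, s_1 = 15, s_2 = 11, s_3 = 19, s_4 = 3.
Since s_4 = s_0 = 3, the sequence is periodic with period 4.
So s_{1105} = s_{0 + ((1105-0) mod 4)} = s_1 = 15.

15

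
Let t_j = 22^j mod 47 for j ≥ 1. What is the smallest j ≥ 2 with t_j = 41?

Listing terms: t_1 = 22; t_2 = 14; t_3 = 26; t_4 = 8; t_5 = 35; t_6 = 18; t_7 = 20; t_8 = 17; t_9 = 45; t_{10} = 3; t_{11} = 19; t_{12} = 42; t_{13} = 31; t_{14} = 24; t_{15} = 11; t_{16} = 7; t_{17} = 13; t_{18} = 4; t_{19} = 41; t_{20} = 9; t_{21} = 10; t_{22} = 32; t_{23} = 46; t_{24} = 25; t_{25} = 33; t_{26} = 21; t_{27} = 39; t_{28} = 12; t_{29} = 29; t_{30} = 27; t_{31} = 30; t_{32} = 2; t_{33} = 44; t_{34} = 28; t_{35} = 5; t_{36} = 16; t_{37} = 23; t_{38} = 36; t_{39} = 40; t_{40} = 34; t_{41} = 43; t_{42} = 6; t_{43} = 38; t_{44} = 37; t_{45} = 15; t_{46} = 1; t_{47} = 22.
The sequence repeats with period 46.
The value 41 first appears (with j ≥ 2) at t_{19}.

19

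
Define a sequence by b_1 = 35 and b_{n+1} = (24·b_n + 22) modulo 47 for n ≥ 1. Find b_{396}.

b_1 = 35; b_2 = 16; b_3 = 30; b_4 = 37; b_5 = 17; b_6 = 7; b_7 = 2; b_8 = 23; b_9 = 10; b_{10} = 27; b_{11} = 12; b_{12} = 28; b_{13} = 36; b_{14} = 40; b_{15} = 42; b_{16} = 43; b_{17} = 20; b_{18} = 32; b_{19} = 38; b_{20} = 41; b_{21} = 19; b_{22} = 8; b_{23} = 26; b_{24} = 35.
Since b_{24} = b_1 = 35, the sequence is periodic with period 23.
(396 - 1) mod 23 = 4, so b_{396} = b_5 = 17.

17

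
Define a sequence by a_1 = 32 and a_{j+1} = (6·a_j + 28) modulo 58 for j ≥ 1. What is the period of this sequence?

14

Listing terms: a_1 = 32,  a_2 = 46,  a_3 = 14,  a_4 = 54,  a_5 = 4,  a_6 = 52,  a_7 = 50,  a_8 = 38,  a_9 = 24,  a_{10} = 56,  a_{11} = 16,  a_{12} = 8,  a_{13} = 18,  a_{14} = 20,  a_{15} = 32.
Since a_{15} = a_1 = 32, the sequence is periodic with period 14.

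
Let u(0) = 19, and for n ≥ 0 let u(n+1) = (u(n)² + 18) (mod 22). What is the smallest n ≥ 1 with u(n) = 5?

We have u(0) = 19; u(1) = 5; u(2) = 21; u(3) = 19.
Since u(3) = u(0) = 19, the sequence is periodic with period 3.
The value 5 first appears (with n ≥ 1) at u(1).

1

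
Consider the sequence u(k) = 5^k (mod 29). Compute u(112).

1

We have u(0) = 1,  u(1) = 5,  u(2) = 25,  u(3) = 9,  u(4) = 16,  u(5) = 22,  u(6) = 23,  u(7) = 28,  u(8) = 24,  u(9) = 4,  u(10) = 20,  u(11) = 13,  u(12) = 7,  u(13) = 6,  u(14) = 1.
The sequence repeats with period 14.
So u(112) = u(0 + ((112-0) mod 14)) = u(0) = 1.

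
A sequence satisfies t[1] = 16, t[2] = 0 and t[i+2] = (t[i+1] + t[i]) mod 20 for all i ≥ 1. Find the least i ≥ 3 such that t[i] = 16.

3

Computing terms: t[1] = 16; t[2] = 0; t[3] = 16; t[4] = 16; t[5] = 12; t[6] = 8; t[7] = 0; t[8] = 8; t[9] = 8; t[10] = 16; t[11] = 4; t[12] = 0; t[13] = 4; t[14] = 4; t[15] = 8; t[16] = 12; t[17] = 0; t[18] = 12; t[19] = 12; t[20] = 4; t[21] = 16; t[22] = 0.
Since (t[21], t[22]) = (t[1], t[2]) = (16, 0) (two consecutive terms determine the rest), the sequence is periodic with period 20.
The value 16 first appears (with i ≥ 3) at t[3].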